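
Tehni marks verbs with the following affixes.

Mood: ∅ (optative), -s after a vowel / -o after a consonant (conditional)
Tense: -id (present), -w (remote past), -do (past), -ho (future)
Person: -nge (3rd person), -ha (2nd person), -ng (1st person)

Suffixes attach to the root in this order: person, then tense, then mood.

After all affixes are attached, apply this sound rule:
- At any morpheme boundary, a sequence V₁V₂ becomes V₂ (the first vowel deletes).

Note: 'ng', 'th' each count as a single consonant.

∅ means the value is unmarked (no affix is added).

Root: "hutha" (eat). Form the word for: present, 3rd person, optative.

Attach person 3rd person -nge → huthange.
Attach tense present -id → huthangeid.
mood = optative: zero marking, form stays huthangeid.
Apply vowel deletion: huthangeid → huthangid.

huthangid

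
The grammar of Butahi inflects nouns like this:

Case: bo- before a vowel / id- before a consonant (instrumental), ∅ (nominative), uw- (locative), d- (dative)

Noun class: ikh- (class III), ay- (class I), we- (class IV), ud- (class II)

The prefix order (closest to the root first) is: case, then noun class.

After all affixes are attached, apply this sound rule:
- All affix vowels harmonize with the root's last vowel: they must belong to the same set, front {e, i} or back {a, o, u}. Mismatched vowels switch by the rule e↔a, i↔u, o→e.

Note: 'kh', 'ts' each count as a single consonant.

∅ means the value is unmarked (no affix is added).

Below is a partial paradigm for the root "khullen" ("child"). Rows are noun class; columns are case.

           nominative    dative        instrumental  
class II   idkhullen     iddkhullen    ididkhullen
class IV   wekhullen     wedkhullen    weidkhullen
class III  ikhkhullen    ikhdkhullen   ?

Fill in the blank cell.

ikhidkhullen

Attach case instrumental id- (before consonant 'kh') → idkhullen.
Attach noun class class III ikh- → ikhidkhullen.
Vowel harmony: no change.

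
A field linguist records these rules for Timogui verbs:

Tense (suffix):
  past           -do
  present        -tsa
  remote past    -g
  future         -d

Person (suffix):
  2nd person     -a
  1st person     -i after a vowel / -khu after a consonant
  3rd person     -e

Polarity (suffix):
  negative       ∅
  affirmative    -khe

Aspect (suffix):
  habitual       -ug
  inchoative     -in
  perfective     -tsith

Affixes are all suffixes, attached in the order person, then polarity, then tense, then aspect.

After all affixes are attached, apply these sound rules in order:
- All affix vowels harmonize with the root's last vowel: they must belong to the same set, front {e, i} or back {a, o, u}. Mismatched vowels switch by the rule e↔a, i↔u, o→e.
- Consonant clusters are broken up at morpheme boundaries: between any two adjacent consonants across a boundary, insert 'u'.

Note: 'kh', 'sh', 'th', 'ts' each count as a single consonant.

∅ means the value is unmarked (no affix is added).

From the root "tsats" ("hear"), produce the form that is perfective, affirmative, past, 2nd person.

tsatsakhadotsuth

Attach person 2nd person -a → tsatsa.
Attach polarity affirmative -khe → tsatsakhe.
Attach tense past -do → tsatsakhedo.
Attach aspect perfective -tsith → tsatsakhedotsith.
Apply vowel harmony: tsatsakhedotsith → tsatsakhadotsuth.
Epenthesis: no change.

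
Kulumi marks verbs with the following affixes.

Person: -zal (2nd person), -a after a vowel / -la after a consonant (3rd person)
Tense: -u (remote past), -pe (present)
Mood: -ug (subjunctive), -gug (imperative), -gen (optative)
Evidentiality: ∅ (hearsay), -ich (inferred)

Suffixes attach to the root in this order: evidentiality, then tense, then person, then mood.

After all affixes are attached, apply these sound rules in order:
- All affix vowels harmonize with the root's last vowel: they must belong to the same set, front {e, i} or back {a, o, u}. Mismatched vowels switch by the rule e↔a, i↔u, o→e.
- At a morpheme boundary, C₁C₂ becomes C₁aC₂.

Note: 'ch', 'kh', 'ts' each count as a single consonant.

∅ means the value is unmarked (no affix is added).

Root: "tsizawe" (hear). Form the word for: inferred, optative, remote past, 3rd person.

tsizaweichiegen

Attach evidentiality inferred -ich → tsizaweich.
Attach tense remote past -u → tsizaweichu.
Attach person 3rd person -a (after vowel 'u') → tsizaweichua.
Attach mood optative -gen → tsizaweichuagen.
Apply vowel harmony: tsizaweichuagen → tsizaweichiegen.
Epenthesis: no change.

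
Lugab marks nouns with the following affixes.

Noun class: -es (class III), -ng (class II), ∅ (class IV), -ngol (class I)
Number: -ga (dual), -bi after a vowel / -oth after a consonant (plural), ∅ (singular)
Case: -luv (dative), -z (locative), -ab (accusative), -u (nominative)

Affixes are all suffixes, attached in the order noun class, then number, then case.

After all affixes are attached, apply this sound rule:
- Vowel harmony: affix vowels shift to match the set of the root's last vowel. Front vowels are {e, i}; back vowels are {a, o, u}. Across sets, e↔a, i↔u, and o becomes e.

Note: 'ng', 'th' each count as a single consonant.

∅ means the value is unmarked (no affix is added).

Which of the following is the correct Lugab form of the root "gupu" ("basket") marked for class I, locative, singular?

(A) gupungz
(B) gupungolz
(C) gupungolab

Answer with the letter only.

Attach noun class class I -ngol → gupungol.
number = singular: zero marking, form stays gupungol.
Attach case locative -z → gupungolz.
Vowel harmony: no change.
So the correct form is gupungolz, option (B).
(C) gupungolab is wrong: it uses accusative instead of locative for case.
(A) gupungz is wrong: it uses class II instead of class I for noun class.

B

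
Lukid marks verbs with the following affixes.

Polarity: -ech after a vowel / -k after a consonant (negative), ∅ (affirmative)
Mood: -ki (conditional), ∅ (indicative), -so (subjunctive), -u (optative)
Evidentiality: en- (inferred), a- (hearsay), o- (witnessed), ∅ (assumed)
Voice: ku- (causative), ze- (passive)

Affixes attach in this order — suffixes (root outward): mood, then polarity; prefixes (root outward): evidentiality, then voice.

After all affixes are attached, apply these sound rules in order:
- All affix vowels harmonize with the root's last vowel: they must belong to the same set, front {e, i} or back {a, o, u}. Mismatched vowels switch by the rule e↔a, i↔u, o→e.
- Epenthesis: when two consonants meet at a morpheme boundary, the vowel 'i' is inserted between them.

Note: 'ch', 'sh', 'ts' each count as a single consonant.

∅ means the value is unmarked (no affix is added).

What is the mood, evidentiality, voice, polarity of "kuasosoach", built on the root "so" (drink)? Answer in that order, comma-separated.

subjunctive, hearsay, causative, negative

Segment: ku-a-so-so-ech.
mood: -so → subjunctive.
evidentiality: a- → hearsay.
voice: ku- → causative.
polarity: -ech/k → negative.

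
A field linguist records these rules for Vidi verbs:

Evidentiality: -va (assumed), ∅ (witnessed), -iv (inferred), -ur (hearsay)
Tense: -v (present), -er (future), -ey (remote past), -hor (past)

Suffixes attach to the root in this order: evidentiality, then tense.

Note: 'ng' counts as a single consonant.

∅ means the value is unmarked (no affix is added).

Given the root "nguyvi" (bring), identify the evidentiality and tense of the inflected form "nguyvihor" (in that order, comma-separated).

witnessed, past

Segment: nguyvi-hor.
evidentiality: ∅ → witnessed.
tense: -hor → past.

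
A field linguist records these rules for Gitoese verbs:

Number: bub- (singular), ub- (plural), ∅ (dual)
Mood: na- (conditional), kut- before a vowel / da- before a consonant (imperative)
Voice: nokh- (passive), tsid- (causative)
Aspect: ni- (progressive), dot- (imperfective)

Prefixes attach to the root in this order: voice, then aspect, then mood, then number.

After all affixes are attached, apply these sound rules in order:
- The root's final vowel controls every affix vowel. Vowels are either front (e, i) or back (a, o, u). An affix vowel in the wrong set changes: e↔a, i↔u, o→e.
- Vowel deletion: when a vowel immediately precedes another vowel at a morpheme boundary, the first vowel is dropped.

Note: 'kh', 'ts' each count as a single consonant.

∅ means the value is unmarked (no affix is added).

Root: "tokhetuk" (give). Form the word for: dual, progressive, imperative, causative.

danutsudtokhetuk

Attach voice causative tsid- → tsidtokhetuk.
Attach aspect progressive ni- → nitsidtokhetuk.
Attach mood imperative da- (before consonant 'n') → danitsidtokhetuk.
number = dual: zero marking, form stays danitsidtokhetuk.
Apply vowel harmony: danitsidtokhetuk → danutsudtokhetuk.
Vowel deletion: no change.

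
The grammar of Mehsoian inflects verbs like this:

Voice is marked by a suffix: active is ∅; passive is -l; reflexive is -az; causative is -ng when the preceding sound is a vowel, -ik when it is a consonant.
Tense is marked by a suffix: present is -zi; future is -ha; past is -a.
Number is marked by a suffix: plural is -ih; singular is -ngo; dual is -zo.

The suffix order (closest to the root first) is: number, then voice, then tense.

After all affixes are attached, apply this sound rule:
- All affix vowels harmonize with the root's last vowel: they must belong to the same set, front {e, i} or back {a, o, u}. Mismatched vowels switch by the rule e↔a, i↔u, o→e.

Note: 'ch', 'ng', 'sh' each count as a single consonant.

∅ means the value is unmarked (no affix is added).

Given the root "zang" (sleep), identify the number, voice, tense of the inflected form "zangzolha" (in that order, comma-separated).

Segment: zang-zo-l-ha.
number: -zo → dual.
voice: -l → passive.
tense: -ha → future.

dual, passive, future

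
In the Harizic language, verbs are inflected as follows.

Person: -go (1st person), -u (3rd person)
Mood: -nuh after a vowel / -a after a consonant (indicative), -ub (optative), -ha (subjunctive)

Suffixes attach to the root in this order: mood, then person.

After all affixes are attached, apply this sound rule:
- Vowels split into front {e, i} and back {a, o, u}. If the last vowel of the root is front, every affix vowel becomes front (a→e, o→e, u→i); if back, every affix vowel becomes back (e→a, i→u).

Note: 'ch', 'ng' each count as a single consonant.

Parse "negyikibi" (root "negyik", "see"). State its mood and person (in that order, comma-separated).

Segment: negyik-ub-u.
mood: -ub → optative.
person: -u → 3rd person.

optative, 3rd person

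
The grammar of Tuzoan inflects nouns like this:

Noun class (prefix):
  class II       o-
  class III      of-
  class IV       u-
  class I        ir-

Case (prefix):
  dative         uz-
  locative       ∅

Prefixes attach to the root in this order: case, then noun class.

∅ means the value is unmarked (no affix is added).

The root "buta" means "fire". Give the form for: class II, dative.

Attach case dative uz- → uzbuta.
Attach noun class class II o- → ouzbuta.

ouzbuta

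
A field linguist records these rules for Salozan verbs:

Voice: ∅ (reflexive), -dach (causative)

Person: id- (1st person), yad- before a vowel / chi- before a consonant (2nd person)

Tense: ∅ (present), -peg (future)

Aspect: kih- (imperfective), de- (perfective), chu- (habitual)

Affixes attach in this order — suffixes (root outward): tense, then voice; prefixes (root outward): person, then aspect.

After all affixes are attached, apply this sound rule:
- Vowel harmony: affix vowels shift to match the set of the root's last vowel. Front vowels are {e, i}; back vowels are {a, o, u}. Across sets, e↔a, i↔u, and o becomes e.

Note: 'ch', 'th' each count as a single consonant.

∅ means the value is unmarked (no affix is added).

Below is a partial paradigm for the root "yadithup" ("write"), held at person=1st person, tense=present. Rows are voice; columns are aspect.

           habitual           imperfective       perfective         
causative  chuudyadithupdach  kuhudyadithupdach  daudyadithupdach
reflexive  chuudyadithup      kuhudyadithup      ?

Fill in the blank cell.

daudyadithup

Attach person 1st person id- → idyadithup.
tense = present: zero marking, form stays idyadithup.
voice = reflexive: zero marking, form stays idyadithup.
Attach aspect perfective de- → deidyadithup.
Apply vowel harmony: deidyadithup → daudyadithup.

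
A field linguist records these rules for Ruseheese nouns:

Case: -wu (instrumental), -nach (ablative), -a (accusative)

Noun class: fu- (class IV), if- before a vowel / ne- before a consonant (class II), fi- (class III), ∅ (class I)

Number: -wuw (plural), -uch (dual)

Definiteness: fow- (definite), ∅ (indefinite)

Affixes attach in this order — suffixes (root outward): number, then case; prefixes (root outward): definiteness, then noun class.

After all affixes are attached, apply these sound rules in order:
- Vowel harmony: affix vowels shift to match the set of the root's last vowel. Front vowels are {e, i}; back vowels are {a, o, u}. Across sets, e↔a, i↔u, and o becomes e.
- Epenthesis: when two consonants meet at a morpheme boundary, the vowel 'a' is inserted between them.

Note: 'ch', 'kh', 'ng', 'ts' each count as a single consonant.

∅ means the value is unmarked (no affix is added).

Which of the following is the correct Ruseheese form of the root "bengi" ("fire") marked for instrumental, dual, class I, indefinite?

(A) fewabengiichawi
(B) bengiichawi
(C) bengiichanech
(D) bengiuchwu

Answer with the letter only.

B

definiteness = indefinite: zero marking, form stays bengi.
Attach number dual -uch → bengiuch.
noun class = class I: zero marking, form stays bengiuch.
Attach case instrumental -wu → bengiuchwu.
Apply vowel harmony: bengiuchwu → bengiichwi.
Apply epenthesis: bengiichwi → bengiichawi.
So the correct form is bengiichawi, option (B).
(C) bengiichanech is wrong: it uses ablative instead of instrumental for case.
(D) bengiuchwu is wrong: it fails to apply the sound rule(s).
(A) fewabengiichawi is wrong: it uses definite instead of indefinite for definiteness.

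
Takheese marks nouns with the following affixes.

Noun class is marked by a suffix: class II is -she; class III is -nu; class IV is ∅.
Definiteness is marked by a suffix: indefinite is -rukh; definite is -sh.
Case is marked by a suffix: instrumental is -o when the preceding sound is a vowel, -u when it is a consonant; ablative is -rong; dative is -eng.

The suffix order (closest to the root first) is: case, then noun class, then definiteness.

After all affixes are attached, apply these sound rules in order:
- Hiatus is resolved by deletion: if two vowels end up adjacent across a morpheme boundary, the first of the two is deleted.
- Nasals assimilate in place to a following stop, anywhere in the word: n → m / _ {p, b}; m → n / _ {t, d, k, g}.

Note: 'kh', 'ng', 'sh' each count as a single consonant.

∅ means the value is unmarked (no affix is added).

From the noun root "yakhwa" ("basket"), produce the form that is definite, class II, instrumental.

Attach case instrumental -o (after vowel 'a') → yakhwao.
Attach noun class class II -she → yakhwaoshe.
Attach definiteness definite -sh → yakhwaoshesh.
Apply vowel deletion: yakhwaoshesh → yakhwoshesh.
Nasal assimilation: no change.

yakhwoshesh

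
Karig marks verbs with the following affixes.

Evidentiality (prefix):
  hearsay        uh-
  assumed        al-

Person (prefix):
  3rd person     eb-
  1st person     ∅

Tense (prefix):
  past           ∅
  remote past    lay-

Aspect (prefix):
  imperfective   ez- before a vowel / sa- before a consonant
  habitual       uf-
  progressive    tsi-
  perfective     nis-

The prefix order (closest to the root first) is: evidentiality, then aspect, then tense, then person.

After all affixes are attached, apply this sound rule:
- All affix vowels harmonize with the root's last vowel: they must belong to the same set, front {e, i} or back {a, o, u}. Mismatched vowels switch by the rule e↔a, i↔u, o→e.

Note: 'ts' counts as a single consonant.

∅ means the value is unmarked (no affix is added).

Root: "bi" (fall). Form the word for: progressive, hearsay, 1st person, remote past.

Attach evidentiality hearsay uh- → uhbi.
Attach aspect progressive tsi- → tsiuhbi.
Attach tense remote past lay- → laytsiuhbi.
person = 1st person: zero marking, form stays laytsiuhbi.
Apply vowel harmony: laytsiuhbi → leytsiihbi.

leytsiihbi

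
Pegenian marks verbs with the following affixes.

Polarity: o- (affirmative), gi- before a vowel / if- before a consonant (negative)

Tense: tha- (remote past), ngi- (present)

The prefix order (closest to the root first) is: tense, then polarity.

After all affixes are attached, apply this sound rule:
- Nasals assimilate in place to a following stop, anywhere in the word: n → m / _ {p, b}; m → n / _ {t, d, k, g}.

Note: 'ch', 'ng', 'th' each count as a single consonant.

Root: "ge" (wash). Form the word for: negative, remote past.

ifthage

Attach tense remote past tha- → thage.
Attach polarity negative if- (before consonant 'th') → ifthage.
Nasal assimilation: no change.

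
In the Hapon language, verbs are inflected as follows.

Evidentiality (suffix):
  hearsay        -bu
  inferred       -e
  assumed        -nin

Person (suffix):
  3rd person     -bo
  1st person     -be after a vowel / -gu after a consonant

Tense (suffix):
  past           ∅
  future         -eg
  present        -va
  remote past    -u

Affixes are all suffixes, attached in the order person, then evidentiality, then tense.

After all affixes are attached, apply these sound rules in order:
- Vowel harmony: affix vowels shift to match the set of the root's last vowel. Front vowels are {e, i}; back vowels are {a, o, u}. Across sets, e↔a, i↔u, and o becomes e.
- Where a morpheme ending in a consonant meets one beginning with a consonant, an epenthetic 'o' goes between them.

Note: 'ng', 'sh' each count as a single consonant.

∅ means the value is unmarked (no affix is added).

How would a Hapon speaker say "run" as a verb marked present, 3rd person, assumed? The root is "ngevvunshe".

Attach person 3rd person -bo → ngevvunshebo.
Attach evidentiality assumed -nin → ngevvunshebonin.
Attach tense present -va → ngevvunsheboninva.
Apply vowel harmony: ngevvunsheboninva → ngevvunshebeninve.
Apply epenthesis: ngevvunshebeninve → ngevvunshebeninove.

ngevvunshebeninove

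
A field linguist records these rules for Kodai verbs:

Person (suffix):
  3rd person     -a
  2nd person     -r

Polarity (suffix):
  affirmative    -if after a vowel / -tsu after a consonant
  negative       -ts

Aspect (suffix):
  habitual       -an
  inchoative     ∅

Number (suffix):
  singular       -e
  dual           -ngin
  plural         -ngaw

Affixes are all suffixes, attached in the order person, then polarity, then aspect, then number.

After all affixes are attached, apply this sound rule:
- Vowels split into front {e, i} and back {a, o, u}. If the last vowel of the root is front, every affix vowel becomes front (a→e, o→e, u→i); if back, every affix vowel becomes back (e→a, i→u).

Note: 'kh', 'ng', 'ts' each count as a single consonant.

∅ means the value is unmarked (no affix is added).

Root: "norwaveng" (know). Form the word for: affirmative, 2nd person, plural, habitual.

Attach person 2nd person -r → norwavengr.
Attach polarity affirmative -tsu (after consonant 'r') → norwavengrtsu.
Attach aspect habitual -an → norwavengrtsuan.
Attach number plural -ngaw → norwavengrtsuanngaw.
Apply vowel harmony: norwavengrtsuanngaw → norwavengrtsienngew.

norwavengrtsienngew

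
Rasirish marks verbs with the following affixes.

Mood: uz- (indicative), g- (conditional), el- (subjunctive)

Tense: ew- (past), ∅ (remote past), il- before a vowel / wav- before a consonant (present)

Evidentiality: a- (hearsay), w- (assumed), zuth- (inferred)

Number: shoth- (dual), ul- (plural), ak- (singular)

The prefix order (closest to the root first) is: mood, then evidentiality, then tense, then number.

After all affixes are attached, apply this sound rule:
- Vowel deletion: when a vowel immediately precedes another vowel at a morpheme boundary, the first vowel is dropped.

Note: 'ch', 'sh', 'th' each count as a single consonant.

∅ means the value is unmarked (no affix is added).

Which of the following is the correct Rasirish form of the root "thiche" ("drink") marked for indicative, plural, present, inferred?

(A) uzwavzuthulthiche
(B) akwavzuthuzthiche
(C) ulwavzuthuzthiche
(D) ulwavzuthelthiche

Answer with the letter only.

Attach mood indicative uz- → uzthiche.
Attach evidentiality inferred zuth- → zuthuzthiche.
Attach tense present wav- (before consonant 'z') → wavzuthuzthiche.
Attach number plural ul- → ulwavzuthuzthiche.
Vowel deletion: no change.
So the correct form is ulwavzuthuzthiche, option (C).
(D) ulwavzuthelthiche is wrong: it uses subjunctive instead of indicative for mood.
(B) akwavzuthuzthiche is wrong: it uses singular instead of plural for number.
(A) uzwavzuthulthiche is wrong: it has the affixes in the wrong order.

C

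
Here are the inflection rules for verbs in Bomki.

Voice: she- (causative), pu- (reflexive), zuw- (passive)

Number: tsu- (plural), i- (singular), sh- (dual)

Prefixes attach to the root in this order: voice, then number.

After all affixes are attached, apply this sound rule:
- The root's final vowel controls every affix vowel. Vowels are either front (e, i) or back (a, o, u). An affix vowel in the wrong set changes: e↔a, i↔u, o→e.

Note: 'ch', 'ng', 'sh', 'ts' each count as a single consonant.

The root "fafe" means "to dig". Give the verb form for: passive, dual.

Attach voice passive zuw- → zuwfafe.
Attach number dual sh- → shzuwfafe.
Apply vowel harmony: shzuwfafe → shziwfafe.

shziwfafe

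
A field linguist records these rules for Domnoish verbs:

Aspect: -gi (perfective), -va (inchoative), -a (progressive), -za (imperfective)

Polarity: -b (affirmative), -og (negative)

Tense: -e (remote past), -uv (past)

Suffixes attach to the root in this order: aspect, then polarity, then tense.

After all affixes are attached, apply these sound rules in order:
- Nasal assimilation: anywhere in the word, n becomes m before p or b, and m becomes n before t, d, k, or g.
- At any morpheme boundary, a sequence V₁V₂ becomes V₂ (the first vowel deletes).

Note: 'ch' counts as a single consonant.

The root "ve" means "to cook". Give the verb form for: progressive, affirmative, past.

Attach aspect progressive -a → vea.
Attach polarity affirmative -b → veab.
Attach tense past -uv → veabuv.
Nasal assimilation: no change.
Apply vowel deletion: veabuv → vabuv.

vabuv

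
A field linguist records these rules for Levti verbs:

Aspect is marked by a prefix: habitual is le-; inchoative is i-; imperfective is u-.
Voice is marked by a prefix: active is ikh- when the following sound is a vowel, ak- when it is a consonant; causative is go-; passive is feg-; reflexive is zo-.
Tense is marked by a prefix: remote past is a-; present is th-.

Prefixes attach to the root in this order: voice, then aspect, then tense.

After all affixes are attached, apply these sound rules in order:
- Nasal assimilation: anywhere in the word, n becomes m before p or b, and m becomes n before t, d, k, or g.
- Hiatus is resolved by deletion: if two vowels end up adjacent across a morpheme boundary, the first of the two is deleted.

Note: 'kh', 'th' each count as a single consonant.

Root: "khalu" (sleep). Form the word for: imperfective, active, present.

Attach voice active ak- (before consonant 'kh') → akkhalu.
Attach aspect imperfective u- → uakkhalu.
Attach tense present th- → thuakkhalu.
Nasal assimilation: no change.
Apply vowel deletion: thuakkhalu → thakkhalu.

thakkhalu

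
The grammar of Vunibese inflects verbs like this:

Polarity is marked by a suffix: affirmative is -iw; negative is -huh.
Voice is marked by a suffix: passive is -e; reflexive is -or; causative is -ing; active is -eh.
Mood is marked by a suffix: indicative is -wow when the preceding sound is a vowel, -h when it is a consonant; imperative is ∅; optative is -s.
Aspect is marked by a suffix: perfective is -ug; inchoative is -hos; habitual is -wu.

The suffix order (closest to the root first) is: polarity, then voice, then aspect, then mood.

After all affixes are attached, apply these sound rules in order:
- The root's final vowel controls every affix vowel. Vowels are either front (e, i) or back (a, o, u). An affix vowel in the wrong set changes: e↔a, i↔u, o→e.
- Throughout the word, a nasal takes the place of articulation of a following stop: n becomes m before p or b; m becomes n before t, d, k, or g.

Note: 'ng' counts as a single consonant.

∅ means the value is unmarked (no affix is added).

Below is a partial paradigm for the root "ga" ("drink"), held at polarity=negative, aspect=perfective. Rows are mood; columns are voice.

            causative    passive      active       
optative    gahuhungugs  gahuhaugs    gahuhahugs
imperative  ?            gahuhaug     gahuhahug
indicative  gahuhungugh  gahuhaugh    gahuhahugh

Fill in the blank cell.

gahuhungug

Attach polarity negative -huh → gahuh.
Attach voice causative -ing → gahuhing.
Attach aspect perfective -ug → gahuhingug.
mood = imperative: zero marking, form stays gahuhingug.
Apply vowel harmony: gahuhingug → gahuhungug.
Nasal assimilation: no change.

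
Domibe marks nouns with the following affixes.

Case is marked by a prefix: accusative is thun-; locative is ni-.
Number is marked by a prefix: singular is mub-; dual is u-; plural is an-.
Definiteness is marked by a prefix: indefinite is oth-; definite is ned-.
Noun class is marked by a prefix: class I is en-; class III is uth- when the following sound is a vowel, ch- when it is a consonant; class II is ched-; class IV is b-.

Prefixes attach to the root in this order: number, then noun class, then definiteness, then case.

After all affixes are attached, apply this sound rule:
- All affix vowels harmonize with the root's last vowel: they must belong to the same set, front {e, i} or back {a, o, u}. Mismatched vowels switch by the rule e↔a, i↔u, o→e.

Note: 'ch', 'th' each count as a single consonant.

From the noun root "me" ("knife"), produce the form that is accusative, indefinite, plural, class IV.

Attach number plural an- → anme.
Attach noun class class IV b- → banme.
Attach definiteness indefinite oth- → othbanme.
Attach case accusative thun- → thunothbanme.
Apply vowel harmony: thunothbanme → thinethbenme.

thinethbenme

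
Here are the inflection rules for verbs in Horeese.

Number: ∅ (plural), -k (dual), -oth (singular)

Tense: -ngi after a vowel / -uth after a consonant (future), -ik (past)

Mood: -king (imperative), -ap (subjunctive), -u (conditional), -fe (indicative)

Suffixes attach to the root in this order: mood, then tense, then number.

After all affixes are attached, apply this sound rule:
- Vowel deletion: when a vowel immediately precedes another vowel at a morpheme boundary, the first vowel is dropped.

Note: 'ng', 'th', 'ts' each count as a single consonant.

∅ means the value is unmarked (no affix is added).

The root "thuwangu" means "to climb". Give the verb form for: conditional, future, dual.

Attach mood conditional -u → thuwanguu.
Attach tense future -ngi (after vowel 'u') → thuwanguungi.
Attach number dual -k → thuwanguungik.
Apply vowel deletion: thuwanguungik → thuwangungik.

thuwangungik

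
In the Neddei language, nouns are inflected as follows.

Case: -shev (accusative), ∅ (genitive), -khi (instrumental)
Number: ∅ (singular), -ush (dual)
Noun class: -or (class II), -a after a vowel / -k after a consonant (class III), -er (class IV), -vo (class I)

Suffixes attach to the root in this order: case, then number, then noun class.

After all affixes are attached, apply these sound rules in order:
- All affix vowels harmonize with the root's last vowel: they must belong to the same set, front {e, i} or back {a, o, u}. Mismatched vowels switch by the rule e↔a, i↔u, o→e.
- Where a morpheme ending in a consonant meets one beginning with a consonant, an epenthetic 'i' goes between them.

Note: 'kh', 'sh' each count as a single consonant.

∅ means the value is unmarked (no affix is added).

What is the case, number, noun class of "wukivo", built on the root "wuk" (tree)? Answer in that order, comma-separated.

genitive, singular, class I

Segment: wuk-vo.
case: ∅ → genitive.
number: ∅ → singular.
noun class: -vo → class I.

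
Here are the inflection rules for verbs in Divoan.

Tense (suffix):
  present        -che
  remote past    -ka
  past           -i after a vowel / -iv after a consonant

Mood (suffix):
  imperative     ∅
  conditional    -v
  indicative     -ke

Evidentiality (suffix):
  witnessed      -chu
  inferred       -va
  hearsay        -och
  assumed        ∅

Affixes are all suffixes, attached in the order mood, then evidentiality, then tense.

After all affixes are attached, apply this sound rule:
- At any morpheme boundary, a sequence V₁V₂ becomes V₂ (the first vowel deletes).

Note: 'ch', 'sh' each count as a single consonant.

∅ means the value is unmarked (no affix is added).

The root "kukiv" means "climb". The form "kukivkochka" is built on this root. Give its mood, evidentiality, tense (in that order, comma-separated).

indicative, hearsay, remote past

Segment: kukiv-ke-och-ka.
mood: -ke → indicative.
evidentiality: -och → hearsay.
tense: -ka → remote past.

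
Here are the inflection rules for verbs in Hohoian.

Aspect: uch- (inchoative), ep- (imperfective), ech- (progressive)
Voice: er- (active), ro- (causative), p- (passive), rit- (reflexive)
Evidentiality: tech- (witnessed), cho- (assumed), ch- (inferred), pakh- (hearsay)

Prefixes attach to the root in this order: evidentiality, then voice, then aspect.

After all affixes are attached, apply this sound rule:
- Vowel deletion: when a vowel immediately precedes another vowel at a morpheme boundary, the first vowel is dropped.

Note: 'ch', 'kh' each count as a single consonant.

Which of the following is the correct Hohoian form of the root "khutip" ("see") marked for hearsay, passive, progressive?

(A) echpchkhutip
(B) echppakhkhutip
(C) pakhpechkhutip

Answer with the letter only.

Attach evidentiality hearsay pakh- → pakhkhutip.
Attach voice passive p- → ppakhkhutip.
Attach aspect progressive ech- → echppakhkhutip.
Vowel deletion: no change.
So the correct form is echppakhkhutip, option (B).
(C) pakhpechkhutip is wrong: it has the affixes in the wrong order.
(A) echpchkhutip is wrong: it uses inferred instead of hearsay for evidentiality.

B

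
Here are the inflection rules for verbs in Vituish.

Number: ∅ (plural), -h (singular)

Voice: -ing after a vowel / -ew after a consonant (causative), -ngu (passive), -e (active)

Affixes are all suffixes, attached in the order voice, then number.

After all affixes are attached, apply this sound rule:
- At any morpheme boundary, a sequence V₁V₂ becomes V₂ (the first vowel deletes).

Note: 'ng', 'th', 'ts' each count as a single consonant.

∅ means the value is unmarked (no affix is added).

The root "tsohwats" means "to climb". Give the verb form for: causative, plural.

tsohwatsew

Attach voice causative -ew (after consonant 'ts') → tsohwatsew.
number = plural: zero marking, form stays tsohwatsew.
Vowel deletion: no change.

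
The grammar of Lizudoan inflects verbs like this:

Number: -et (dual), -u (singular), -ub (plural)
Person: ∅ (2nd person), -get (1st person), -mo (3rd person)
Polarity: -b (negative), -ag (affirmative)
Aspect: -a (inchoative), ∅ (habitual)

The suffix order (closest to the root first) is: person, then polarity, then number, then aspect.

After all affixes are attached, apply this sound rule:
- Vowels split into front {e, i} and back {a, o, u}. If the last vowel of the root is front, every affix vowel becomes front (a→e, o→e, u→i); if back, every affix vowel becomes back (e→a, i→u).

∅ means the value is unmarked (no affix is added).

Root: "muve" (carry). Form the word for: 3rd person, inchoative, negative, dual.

muvemebete

Attach person 3rd person -mo → muvemo.
Attach polarity negative -b → muvemob.
Attach number dual -et → muvemobet.
Attach aspect inchoative -a → muvemobeta.
Apply vowel harmony: muvemobeta → muvemebete.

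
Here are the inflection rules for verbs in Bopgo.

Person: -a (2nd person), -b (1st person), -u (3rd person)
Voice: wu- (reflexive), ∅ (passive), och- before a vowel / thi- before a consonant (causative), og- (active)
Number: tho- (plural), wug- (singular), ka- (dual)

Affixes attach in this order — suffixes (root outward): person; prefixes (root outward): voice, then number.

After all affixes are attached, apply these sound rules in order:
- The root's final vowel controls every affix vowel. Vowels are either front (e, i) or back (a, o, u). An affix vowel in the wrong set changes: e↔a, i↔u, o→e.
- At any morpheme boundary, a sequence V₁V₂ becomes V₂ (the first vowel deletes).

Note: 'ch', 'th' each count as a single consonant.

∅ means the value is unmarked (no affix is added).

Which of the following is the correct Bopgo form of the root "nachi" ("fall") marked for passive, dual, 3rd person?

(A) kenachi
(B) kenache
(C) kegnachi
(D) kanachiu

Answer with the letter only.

A

voice = passive: zero marking, form stays nachi.
Attach person 3rd person -u → nachiu.
Attach number dual ka- → kanachiu.
Apply vowel harmony: kanachiu → kenachii.
Apply vowel deletion: kenachii → kenachi.
So the correct form is kenachi, option (A).
(C) kegnachi is wrong: it uses active instead of passive for voice.
(D) kanachiu is wrong: it fails to apply the sound rule(s).
(B) kenache is wrong: it uses 2nd person instead of 3rd person for person.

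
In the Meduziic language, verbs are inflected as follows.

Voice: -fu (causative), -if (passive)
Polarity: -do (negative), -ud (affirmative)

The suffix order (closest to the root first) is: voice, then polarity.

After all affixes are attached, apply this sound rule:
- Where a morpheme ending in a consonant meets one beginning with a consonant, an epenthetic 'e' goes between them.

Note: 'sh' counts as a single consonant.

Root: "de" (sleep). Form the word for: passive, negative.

deifedo

Attach voice passive -if → deif.
Attach polarity negative -do → deifdo.
Apply epenthesis: deifdo → deifedo.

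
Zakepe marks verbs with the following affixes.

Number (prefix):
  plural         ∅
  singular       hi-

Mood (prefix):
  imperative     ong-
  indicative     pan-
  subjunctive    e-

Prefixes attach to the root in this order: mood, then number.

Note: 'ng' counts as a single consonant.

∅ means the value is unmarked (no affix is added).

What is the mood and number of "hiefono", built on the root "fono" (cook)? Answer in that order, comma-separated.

subjunctive, singular

Segment: hi-e-fono.
mood: e- → subjunctive.
number: hi- → singular.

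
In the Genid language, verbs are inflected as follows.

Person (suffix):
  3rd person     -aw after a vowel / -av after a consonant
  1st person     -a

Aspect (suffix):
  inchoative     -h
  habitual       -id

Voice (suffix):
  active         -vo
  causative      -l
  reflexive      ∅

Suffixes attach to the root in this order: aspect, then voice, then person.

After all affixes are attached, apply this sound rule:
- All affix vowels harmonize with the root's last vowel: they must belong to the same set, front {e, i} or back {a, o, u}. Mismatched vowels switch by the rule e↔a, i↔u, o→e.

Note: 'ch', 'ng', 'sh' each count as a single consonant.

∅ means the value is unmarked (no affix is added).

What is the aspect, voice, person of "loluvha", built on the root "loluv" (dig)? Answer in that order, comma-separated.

inchoative, reflexive, 1st person

Segment: loluv-h-a.
aspect: -h → inchoative.
voice: ∅ → reflexive.
person: -a → 1st person.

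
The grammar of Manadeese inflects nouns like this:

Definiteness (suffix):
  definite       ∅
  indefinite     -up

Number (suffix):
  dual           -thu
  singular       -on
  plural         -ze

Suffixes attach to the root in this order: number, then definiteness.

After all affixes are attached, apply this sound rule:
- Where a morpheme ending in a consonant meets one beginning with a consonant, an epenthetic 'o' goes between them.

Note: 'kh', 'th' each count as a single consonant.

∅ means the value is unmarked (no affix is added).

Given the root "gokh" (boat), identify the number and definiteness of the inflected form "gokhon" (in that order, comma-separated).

Segment: gokh-on.
number: -on → singular.
definiteness: ∅ → definite.

singular, definite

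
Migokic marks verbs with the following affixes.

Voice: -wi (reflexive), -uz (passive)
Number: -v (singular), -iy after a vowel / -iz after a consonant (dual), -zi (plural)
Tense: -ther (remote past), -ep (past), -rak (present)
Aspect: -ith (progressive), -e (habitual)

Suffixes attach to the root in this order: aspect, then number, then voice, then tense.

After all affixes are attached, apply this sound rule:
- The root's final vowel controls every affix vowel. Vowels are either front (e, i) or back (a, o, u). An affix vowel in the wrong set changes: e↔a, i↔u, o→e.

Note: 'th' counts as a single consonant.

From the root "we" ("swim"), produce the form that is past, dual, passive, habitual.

Attach aspect habitual -e → wee.
Attach number dual -iy (after vowel 'e') → weeiy.
Attach voice passive -uz → weeiyuz.
Attach tense past -ep → weeiyuzep.
Apply vowel harmony: weeiyuzep → weeiyizep.

weeiyizep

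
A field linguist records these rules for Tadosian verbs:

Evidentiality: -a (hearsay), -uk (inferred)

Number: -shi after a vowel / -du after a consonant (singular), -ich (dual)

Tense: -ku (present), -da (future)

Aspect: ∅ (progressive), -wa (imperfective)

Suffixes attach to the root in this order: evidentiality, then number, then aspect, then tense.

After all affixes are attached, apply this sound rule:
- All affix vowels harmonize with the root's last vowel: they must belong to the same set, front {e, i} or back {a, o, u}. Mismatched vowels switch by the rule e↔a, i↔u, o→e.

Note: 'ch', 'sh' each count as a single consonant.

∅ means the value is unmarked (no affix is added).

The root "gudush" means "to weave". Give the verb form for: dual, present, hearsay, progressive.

Attach evidentiality hearsay -a → gudusha.
Attach number dual -ich → gudushaich.
aspect = progressive: zero marking, form stays gudushaich.
Attach tense present -ku → gudushaichku.
Apply vowel harmony: gudushaichku → gudushauchku.

gudushauchku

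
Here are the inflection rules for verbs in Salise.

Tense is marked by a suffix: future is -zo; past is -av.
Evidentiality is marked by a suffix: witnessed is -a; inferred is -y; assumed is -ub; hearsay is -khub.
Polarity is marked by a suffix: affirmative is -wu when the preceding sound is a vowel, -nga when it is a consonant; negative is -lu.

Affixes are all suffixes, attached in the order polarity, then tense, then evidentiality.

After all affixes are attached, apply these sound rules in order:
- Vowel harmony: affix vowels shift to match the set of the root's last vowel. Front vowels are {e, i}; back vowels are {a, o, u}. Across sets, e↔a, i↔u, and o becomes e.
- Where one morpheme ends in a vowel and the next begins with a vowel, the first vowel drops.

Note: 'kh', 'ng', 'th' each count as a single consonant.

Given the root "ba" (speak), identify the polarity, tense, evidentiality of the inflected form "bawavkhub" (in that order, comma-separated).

Segment: ba-wu-av-khub.
polarity: -wu/nga → affirmative.
tense: -av → past.
evidentiality: -khub → hearsay.

affirmative, past, hearsay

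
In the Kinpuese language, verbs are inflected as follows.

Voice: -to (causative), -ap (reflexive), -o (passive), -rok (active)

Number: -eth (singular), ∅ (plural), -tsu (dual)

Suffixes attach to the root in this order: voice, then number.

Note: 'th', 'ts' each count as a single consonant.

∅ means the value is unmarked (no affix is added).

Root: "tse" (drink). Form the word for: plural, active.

Attach voice active -rok → tserok.
number = plural: zero marking, form stays tserok.

tserok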